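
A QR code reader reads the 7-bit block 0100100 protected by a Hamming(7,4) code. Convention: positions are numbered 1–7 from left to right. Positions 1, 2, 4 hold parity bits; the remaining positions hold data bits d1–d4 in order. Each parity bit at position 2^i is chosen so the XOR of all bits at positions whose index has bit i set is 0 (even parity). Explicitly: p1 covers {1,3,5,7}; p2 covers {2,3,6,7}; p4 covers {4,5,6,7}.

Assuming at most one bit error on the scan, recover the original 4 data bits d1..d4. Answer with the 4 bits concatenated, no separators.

s1 (pos 1,3,5,7): 0⊕0⊕1⊕0 = 1
s2 (pos 2,3,6,7): 1⊕0⊕0⊕0 = 1
s4 (pos 4,5,6,7): 0⊕1⊕0⊕0 = 1
Syndrome s4…s1 = 111 → error at position 7.
Flip position 7: 0100100 → 0100101
Read data bits from positions 3,5,6,7: 0101

0101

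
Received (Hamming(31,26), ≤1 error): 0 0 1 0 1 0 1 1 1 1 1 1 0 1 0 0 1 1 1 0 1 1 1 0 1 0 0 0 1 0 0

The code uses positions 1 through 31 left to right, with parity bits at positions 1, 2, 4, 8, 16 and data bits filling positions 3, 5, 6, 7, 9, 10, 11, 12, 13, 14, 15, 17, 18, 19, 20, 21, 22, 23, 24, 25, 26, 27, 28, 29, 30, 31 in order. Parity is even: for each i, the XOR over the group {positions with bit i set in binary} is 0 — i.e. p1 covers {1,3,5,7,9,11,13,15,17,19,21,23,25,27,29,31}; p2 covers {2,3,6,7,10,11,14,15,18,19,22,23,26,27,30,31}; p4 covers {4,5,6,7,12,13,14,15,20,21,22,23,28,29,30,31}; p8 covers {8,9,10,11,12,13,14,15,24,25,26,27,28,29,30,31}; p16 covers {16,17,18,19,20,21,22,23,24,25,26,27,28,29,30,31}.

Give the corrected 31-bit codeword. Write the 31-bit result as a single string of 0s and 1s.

0000101111110100111011101000100

s1 (pos 1,3,5,7,9,11,13,15,17,19,21,23,25,27,29,31): 0⊕1⊕1⊕1⊕1⊕1⊕0⊕0⊕1⊕1⊕1⊕1⊕1⊕0⊕1⊕0 = 1
s2 (pos 2,3,6,7,10,11,14,15,18,19,22,23,26,27,30,31): 0⊕1⊕0⊕1⊕1⊕1⊕1⊕0⊕1⊕1⊕1⊕1⊕0⊕0⊕0⊕0 = 1
s4 (pos 4,5,6,7,12,13,14,15,20,21,22,23,28,29,30,31): 0⊕1⊕0⊕1⊕1⊕0⊕1⊕0⊕0⊕1⊕1⊕1⊕0⊕1⊕0⊕0 = 0
s8 (pos 8,9,10,11,12,13,14,15,24,25,26,27,28,29,30,31): 1⊕1⊕1⊕1⊕1⊕0⊕1⊕0⊕0⊕1⊕0⊕0⊕0⊕1⊕0⊕0 = 0
s16 (pos 16,17,18,19,20,21,22,23,24,25,26,27,28,29,30,31): 0⊕1⊕1⊕1⊕0⊕1⊕1⊕1⊕0⊕1⊕0⊕0⊕0⊕1⊕0⊕0 = 0
Syndrome s16…s1 = 00011 → error at position 3.
Flip position 3: 0010101111110100111011101000100 → 0000101111110100111011101000100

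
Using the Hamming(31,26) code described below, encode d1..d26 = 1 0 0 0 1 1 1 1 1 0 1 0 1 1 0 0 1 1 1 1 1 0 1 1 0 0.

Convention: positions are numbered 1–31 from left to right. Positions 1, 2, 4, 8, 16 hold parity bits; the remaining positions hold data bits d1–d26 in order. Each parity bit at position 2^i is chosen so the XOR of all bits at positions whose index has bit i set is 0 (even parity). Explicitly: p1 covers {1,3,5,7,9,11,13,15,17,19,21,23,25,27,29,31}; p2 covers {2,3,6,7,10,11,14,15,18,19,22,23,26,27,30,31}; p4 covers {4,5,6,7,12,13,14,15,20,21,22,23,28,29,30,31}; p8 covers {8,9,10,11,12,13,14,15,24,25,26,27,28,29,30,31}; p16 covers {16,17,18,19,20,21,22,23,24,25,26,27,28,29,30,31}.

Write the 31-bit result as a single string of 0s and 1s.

1111000111111011011001111101100

Place data at non-parity positions: p1 p2 1 p4 0 0 0 p8 1 1 1 1 1 0 1 p16 0 1 1 0 0 1 1 1 1 1 0 1 1 0 0
p1 (pos 1,3,5,7,9,11,13,15,17,19,21,23,25,27,29,31): XOR of data positions = 1⊕0⊕0⊕1⊕1⊕1⊕1⊕0⊕1⊕0⊕1⊕1⊕0⊕1⊕0 = 1
p2 (pos 2,3,6,7,10,11,14,15,18,19,22,23,26,27,30,31): XOR of data positions = 1⊕0⊕0⊕1⊕1⊕0⊕1⊕1⊕1⊕1⊕1⊕1⊕0⊕0⊕0 = 1
p4 (pos 4,5,6,7,12,13,14,15,20,21,22,23,28,29,30,31): XOR of data positions = 0⊕0⊕0⊕1⊕1⊕0⊕1⊕0⊕0⊕1⊕1⊕1⊕1⊕0⊕0 = 1
p8 (pos 8,9,10,11,12,13,14,15,24,25,26,27,28,29,30,31): XOR of data positions = 1⊕1⊕1⊕1⊕1⊕0⊕1⊕1⊕1⊕1⊕0⊕1⊕1⊕0⊕0 = 1
p16 (pos 16,17,18,19,20,21,22,23,24,25,26,27,28,29,30,31): XOR of data positions = 0⊕1⊕1⊕0⊕0⊕1⊕1⊕1⊕1⊕1⊕0⊕1⊕1⊕0⊕0 = 1
Codeword: 1111000111111011011001111101100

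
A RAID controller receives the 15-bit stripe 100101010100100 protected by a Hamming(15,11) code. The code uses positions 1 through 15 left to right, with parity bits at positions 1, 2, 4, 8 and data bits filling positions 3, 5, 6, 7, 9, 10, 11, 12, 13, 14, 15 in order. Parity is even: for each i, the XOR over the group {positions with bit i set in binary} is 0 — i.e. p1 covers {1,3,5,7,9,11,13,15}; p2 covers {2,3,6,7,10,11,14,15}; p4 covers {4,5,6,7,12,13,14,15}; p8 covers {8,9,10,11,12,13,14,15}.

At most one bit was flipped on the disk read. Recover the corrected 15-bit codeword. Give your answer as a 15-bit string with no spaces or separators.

s1 (pos 1,3,5,7,9,11,13,15): 1⊕0⊕0⊕0⊕0⊕0⊕1⊕0 = 0
s2 (pos 2,3,6,7,10,11,14,15): 0⊕0⊕1⊕0⊕1⊕0⊕0⊕0 = 0
s4 (pos 4,5,6,7,12,13,14,15): 1⊕0⊕1⊕0⊕0⊕1⊕0⊕0 = 1
s8 (pos 8,9,10,11,12,13,14,15): 1⊕0⊕1⊕0⊕0⊕1⊕0⊕0 = 1
Syndrome s8…s1 = 1100 → error at position 12.
Flip position 12: 100101010100100 → 100101010101100

100101010101100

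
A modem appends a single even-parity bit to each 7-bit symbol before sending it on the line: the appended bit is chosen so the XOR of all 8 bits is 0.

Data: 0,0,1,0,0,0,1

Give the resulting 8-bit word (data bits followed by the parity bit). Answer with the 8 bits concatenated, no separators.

00100010

XOR of the 7 data bits: 0⊕0⊕1⊕0⊕0⊕0⊕1 = 0
Parity bit = 0 (so all 8 bits XOR to 0).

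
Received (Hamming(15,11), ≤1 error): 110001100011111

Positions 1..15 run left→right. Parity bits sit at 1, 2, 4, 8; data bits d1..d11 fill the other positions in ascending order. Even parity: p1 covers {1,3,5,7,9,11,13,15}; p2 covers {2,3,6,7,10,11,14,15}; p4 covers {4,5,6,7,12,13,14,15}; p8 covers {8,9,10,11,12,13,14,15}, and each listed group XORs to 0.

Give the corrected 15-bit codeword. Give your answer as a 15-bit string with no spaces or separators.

s1 (pos 1,3,5,7,9,11,13,15): 1⊕0⊕0⊕1⊕0⊕1⊕1⊕1 = 1
s2 (pos 2,3,6,7,10,11,14,15): 1⊕0⊕1⊕1⊕0⊕1⊕1⊕1 = 0
s4 (pos 4,5,6,7,12,13,14,15): 0⊕0⊕1⊕1⊕1⊕1⊕1⊕1 = 0
s8 (pos 8,9,10,11,12,13,14,15): 0⊕0⊕0⊕1⊕1⊕1⊕1⊕1 = 1
Syndrome s8…s1 = 1001 → error at position 9.
Flip position 9: 110001100011111 → 110001101011111

110001101011111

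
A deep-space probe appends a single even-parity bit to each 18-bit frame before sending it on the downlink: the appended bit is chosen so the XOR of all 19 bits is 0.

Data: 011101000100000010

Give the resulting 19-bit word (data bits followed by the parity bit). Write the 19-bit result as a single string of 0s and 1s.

0111010001000000100

XOR of the 18 data bits: 0⊕1⊕1⊕1⊕0⊕1⊕0⊕0⊕0⊕1⊕0⊕0⊕0⊕0⊕0⊕0⊕1⊕0 = 0
Parity bit = 0 (so all 19 bits XOR to 0).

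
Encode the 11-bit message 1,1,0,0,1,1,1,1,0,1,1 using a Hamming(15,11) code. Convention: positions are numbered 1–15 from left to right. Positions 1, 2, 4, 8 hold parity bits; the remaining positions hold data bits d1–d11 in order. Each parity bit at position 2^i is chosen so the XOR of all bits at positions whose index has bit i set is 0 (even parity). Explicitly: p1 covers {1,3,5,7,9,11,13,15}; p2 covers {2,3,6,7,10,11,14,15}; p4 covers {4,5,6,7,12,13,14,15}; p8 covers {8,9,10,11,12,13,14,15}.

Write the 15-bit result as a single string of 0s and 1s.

111010001111011

Place data at non-parity positions: p1 p2 1 p4 1 0 0 p8 1 1 1 1 0 1 1
p1 (pos 1,3,5,7,9,11,13,15): XOR of data positions = 1⊕1⊕0⊕1⊕1⊕0⊕1 = 1
p2 (pos 2,3,6,7,10,11,14,15): XOR of data positions = 1⊕0⊕0⊕1⊕1⊕1⊕1 = 1
p4 (pos 4,5,6,7,12,13,14,15): XOR of data positions = 1⊕0⊕0⊕1⊕0⊕1⊕1 = 0
p8 (pos 8,9,10,11,12,13,14,15): XOR of data positions = 1⊕1⊕1⊕1⊕0⊕1⊕1 = 0
Codeword: 111010001111011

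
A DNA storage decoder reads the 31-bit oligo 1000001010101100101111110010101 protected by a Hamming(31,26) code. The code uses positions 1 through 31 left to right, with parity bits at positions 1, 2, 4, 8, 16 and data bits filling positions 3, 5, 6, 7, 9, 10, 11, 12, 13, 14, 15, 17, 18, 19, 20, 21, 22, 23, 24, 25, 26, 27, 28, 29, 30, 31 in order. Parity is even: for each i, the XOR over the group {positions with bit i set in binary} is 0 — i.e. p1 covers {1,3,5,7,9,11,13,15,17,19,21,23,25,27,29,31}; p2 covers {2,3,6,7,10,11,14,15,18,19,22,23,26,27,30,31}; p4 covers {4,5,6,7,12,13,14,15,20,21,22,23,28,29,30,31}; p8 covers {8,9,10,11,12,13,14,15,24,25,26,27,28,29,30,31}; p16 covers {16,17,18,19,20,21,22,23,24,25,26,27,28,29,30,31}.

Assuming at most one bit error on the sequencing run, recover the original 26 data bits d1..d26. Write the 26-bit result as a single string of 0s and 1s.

00011010110101111110010101

s1 (pos 1,3,5,7,9,11,13,15,17,19,21,23,25,27,29,31): 1⊕0⊕0⊕1⊕1⊕1⊕1⊕0⊕1⊕1⊕1⊕1⊕0⊕1⊕1⊕1 = 0
s2 (pos 2,3,6,7,10,11,14,15,18,19,22,23,26,27,30,31): 0⊕0⊕0⊕1⊕0⊕1⊕1⊕0⊕0⊕1⊕1⊕1⊕0⊕1⊕0⊕1 = 0
s4 (pos 4,5,6,7,12,13,14,15,20,21,22,23,28,29,30,31): 0⊕0⊕0⊕1⊕0⊕1⊕1⊕0⊕1⊕1⊕1⊕1⊕0⊕1⊕0⊕1 = 1
s8 (pos 8,9,10,11,12,13,14,15,24,25,26,27,28,29,30,31): 0⊕1⊕0⊕1⊕0⊕1⊕1⊕0⊕1⊕0⊕0⊕1⊕0⊕1⊕0⊕1 = 0
s16 (pos 16,17,18,19,20,21,22,23,24,25,26,27,28,29,30,31): 0⊕1⊕0⊕1⊕1⊕1⊕1⊕1⊕1⊕0⊕0⊕1⊕0⊕1⊕0⊕1 = 0
Syndrome s16…s1 = 00100 → error at position 4.
Flip position 4: 1000001010101100101111110010101 → 1001001010101100101111110010101
Read data bits from positions 3,5,6,7,9,10,11,12,13,14,15,17,18,19,20,21,22,23,24,25,26,27,28,29,30,31: 00011010110101111110010101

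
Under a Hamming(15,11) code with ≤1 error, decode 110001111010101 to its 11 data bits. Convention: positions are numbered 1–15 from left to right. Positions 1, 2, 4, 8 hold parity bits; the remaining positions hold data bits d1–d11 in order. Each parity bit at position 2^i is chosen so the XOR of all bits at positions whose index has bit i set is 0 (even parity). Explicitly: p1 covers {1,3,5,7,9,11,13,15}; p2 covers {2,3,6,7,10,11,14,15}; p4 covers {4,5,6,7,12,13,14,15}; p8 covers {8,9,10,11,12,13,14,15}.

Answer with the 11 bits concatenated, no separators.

00111110101

s1 (pos 1,3,5,7,9,11,13,15): 1⊕0⊕0⊕1⊕1⊕1⊕1⊕1 = 0
s2 (pos 2,3,6,7,10,11,14,15): 1⊕0⊕1⊕1⊕0⊕1⊕0⊕1 = 1
s4 (pos 4,5,6,7,12,13,14,15): 0⊕0⊕1⊕1⊕0⊕1⊕0⊕1 = 0
s8 (pos 8,9,10,11,12,13,14,15): 1⊕1⊕0⊕1⊕0⊕1⊕0⊕1 = 1
Syndrome s8…s1 = 1010 → error at position 10.
Flip position 10: 110001111010101 → 110001111110101
Read data bits from positions 3,5,6,7,9,10,11,12,13,14,15: 00111110101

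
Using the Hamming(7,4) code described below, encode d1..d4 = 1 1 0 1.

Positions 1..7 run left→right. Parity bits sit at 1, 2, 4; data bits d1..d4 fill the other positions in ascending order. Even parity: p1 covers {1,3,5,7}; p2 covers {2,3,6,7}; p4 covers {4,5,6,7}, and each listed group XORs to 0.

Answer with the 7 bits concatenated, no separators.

1010101

Place data at non-parity positions: p1 p2 1 p4 1 0 1
p1 (pos 1,3,5,7): XOR of data positions = 1⊕1⊕1 = 1
p2 (pos 2,3,6,7): XOR of data positions = 1⊕0⊕1 = 0
p4 (pos 4,5,6,7): XOR of data positions = 1⊕0⊕1 = 0
Codeword: 1010101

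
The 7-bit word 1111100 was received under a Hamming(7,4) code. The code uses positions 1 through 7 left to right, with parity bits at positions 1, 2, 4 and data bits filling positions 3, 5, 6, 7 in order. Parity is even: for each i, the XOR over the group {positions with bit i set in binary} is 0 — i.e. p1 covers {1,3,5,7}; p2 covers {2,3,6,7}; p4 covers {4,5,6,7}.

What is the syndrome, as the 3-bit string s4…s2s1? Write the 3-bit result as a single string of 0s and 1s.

001

s1 (pos 1,3,5,7): 1⊕1⊕1⊕0 = 1
s2 (pos 2,3,6,7): 1⊕1⊕0⊕0 = 0
s4 (pos 4,5,6,7): 1⊕1⊕0⊕0 = 0
Syndrome s4…s1 = 001 → error at position 1.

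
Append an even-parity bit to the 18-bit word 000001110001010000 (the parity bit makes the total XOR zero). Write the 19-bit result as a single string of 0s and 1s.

XOR of the 18 data bits: 0⊕0⊕0⊕0⊕0⊕1⊕1⊕1⊕0⊕0⊕0⊕1⊕0⊕1⊕0⊕0⊕0⊕0 = 1
Parity bit = 1 (so all 19 bits XOR to 0).

0000011100010100001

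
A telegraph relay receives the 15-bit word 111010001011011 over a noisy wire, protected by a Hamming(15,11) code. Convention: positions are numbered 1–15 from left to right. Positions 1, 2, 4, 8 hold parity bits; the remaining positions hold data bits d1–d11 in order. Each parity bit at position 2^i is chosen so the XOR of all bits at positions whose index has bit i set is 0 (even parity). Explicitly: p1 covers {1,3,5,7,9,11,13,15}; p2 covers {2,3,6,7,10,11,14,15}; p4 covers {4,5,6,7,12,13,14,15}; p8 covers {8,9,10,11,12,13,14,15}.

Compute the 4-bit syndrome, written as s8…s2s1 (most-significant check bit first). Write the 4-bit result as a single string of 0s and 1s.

1010

s1 (pos 1,3,5,7,9,11,13,15): 1⊕1⊕1⊕0⊕1⊕1⊕0⊕1 = 0
s2 (pos 2,3,6,7,10,11,14,15): 1⊕1⊕0⊕0⊕0⊕1⊕1⊕1 = 1
s4 (pos 4,5,6,7,12,13,14,15): 0⊕1⊕0⊕0⊕1⊕0⊕1⊕1 = 0
s8 (pos 8,9,10,11,12,13,14,15): 0⊕1⊕0⊕1⊕1⊕0⊕1⊕1 = 1
Syndrome s8…s1 = 1010 → error at position 10.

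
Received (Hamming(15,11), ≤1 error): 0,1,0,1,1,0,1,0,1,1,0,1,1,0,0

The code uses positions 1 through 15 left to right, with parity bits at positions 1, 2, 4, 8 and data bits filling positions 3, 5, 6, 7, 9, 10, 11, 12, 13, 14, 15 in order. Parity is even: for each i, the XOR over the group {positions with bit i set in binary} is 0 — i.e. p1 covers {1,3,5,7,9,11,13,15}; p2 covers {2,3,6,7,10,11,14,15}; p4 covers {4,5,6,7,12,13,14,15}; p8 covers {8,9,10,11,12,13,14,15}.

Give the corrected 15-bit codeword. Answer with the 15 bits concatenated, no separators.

010111101101100

s1 (pos 1,3,5,7,9,11,13,15): 0⊕0⊕1⊕1⊕1⊕0⊕1⊕0 = 0
s2 (pos 2,3,6,7,10,11,14,15): 1⊕0⊕0⊕1⊕1⊕0⊕0⊕0 = 1
s4 (pos 4,5,6,7,12,13,14,15): 1⊕1⊕0⊕1⊕1⊕1⊕0⊕0 = 1
s8 (pos 8,9,10,11,12,13,14,15): 0⊕1⊕1⊕0⊕1⊕1⊕0⊕0 = 0
Syndrome s8…s1 = 0110 → error at position 6.
Flip position 6: 010110101101100 → 010111101101100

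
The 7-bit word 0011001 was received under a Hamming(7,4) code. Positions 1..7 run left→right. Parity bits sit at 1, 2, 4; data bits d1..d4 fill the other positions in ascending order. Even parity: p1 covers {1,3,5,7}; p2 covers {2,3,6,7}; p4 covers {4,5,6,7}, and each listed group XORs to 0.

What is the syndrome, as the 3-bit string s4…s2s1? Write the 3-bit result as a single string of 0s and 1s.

s1 (pos 1,3,5,7): 0⊕1⊕0⊕1 = 0
s2 (pos 2,3,6,7): 0⊕1⊕0⊕1 = 0
s4 (pos 4,5,6,7): 1⊕0⊕0⊕1 = 0
Syndrome s4…s1 = 000 → no error.

000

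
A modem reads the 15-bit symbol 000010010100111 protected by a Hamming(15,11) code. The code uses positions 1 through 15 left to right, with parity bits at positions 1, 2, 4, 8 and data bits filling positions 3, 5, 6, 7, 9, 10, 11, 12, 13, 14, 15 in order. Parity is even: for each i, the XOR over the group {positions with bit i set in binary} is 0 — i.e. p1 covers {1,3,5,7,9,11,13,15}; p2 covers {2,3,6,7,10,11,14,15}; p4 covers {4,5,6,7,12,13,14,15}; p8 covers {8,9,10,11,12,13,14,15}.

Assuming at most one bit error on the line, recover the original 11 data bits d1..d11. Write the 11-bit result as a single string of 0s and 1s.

s1 (pos 1,3,5,7,9,11,13,15): 0⊕0⊕1⊕0⊕0⊕0⊕1⊕1 = 1
s2 (pos 2,3,6,7,10,11,14,15): 0⊕0⊕0⊕0⊕1⊕0⊕1⊕1 = 1
s4 (pos 4,5,6,7,12,13,14,15): 0⊕1⊕0⊕0⊕0⊕1⊕1⊕1 = 0
s8 (pos 8,9,10,11,12,13,14,15): 1⊕0⊕1⊕0⊕0⊕1⊕1⊕1 = 1
Syndrome s8…s1 = 1011 → error at position 11.
Flip position 11: 000010010100111 → 000010010110111
Read data bits from positions 3,5,6,7,9,10,11,12,13,14,15: 01000110111

01000110111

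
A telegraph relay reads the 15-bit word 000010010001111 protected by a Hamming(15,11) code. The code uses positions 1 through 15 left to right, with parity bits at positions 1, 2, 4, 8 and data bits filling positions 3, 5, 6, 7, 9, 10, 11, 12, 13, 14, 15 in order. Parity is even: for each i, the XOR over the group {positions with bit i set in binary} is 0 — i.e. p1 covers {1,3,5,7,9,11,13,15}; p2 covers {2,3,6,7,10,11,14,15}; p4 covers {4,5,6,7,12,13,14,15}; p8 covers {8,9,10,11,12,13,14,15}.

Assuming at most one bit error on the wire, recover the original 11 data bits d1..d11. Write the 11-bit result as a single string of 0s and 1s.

01000001011

s1 (pos 1,3,5,7,9,11,13,15): 0⊕0⊕1⊕0⊕0⊕0⊕1⊕1 = 1
s2 (pos 2,3,6,7,10,11,14,15): 0⊕0⊕0⊕0⊕0⊕0⊕1⊕1 = 0
s4 (pos 4,5,6,7,12,13,14,15): 0⊕1⊕0⊕0⊕1⊕1⊕1⊕1 = 1
s8 (pos 8,9,10,11,12,13,14,15): 1⊕0⊕0⊕0⊕1⊕1⊕1⊕1 = 1
Syndrome s8…s1 = 1101 → error at position 13.
Flip position 13: 000010010001111 → 000010010001011
Read data bits from positions 3,5,6,7,9,10,11,12,13,14,15: 01000001011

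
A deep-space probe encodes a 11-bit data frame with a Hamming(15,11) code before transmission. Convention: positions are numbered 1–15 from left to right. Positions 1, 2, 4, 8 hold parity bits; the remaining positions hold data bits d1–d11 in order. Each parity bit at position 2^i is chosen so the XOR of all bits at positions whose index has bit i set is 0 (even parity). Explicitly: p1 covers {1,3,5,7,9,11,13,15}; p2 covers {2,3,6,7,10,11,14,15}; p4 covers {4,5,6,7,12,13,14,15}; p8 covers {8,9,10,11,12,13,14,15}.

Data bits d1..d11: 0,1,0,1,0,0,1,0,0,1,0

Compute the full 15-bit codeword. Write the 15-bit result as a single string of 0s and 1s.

110110100010010

Place data at non-parity positions: p1 p2 0 p4 1 0 1 p8 0 0 1 0 0 1 0
p1 (pos 1,3,5,7,9,11,13,15): XOR of data positions = 0⊕1⊕1⊕0⊕1⊕0⊕0 = 1
p2 (pos 2,3,6,7,10,11,14,15): XOR of data positions = 0⊕0⊕1⊕0⊕1⊕1⊕0 = 1
p4 (pos 4,5,6,7,12,13,14,15): XOR of data positions = 1⊕0⊕1⊕0⊕0⊕1⊕0 = 1
p8 (pos 8,9,10,11,12,13,14,15): XOR of data positions = 0⊕0⊕1⊕0⊕0⊕1⊕0 = 0
Codeword: 110110100010010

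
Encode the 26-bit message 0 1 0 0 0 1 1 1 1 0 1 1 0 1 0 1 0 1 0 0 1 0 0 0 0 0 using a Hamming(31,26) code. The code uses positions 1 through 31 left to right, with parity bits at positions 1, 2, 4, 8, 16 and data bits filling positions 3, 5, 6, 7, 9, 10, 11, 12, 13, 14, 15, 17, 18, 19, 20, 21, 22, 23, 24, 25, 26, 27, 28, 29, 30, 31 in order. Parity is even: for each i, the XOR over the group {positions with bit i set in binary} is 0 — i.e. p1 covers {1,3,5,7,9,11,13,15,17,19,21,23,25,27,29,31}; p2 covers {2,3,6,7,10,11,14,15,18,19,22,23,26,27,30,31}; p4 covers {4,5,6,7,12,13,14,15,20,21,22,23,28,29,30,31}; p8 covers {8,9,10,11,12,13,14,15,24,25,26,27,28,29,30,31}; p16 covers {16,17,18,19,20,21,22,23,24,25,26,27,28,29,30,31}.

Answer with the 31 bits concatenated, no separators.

0000100001111011101010100100000

Place data at non-parity positions: p1 p2 0 p4 1 0 0 p8 0 1 1 1 1 0 1 p16 1 0 1 0 1 0 1 0 0 1 0 0 0 0 0
p1 (pos 1,3,5,7,9,11,13,15,17,19,21,23,25,27,29,31): XOR of data positions = 0⊕1⊕0⊕0⊕1⊕1⊕1⊕1⊕1⊕1⊕1⊕0⊕0⊕0⊕0 = 0
p2 (pos 2,3,6,7,10,11,14,15,18,19,22,23,26,27,30,31): XOR of data positions = 0⊕0⊕0⊕1⊕1⊕0⊕1⊕0⊕1⊕0⊕1⊕1⊕0⊕0⊕0 = 0
p4 (pos 4,5,6,7,12,13,14,15,20,21,22,23,28,29,30,31): XOR of data positions = 1⊕0⊕0⊕1⊕1⊕0⊕1⊕0⊕1⊕0⊕1⊕0⊕0⊕0⊕0 = 0
p8 (pos 8,9,10,11,12,13,14,15,24,25,26,27,28,29,30,31): XOR of data positions = 0⊕1⊕1⊕1⊕1⊕0⊕1⊕0⊕0⊕1⊕0⊕0⊕0⊕0⊕0 = 0
p16 (pos 16,17,18,19,20,21,22,23,24,25,26,27,28,29,30,31): XOR of data positions = 1⊕0⊕1⊕0⊕1⊕0⊕1⊕0⊕0⊕1⊕0⊕0⊕0⊕0⊕0 = 1
Codeword: 0000100001111011101010100100000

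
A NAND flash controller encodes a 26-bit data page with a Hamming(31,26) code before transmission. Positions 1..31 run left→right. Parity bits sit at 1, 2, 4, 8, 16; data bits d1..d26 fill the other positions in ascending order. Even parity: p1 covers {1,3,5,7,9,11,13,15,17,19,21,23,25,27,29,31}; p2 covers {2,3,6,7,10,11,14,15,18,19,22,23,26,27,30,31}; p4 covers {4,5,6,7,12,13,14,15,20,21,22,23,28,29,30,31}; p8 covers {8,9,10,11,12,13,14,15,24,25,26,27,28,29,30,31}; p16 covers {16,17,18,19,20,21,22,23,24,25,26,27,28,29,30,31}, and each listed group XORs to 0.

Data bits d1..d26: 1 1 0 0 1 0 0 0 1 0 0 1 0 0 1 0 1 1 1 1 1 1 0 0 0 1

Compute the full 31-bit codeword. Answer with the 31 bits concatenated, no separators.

1010100110001001100101111110001

Place data at non-parity positions: p1 p2 1 p4 1 0 0 p8 1 0 0 0 1 0 0 p16 1 0 0 1 0 1 1 1 1 1 1 0 0 0 1
p1 (pos 1,3,5,7,9,11,13,15,17,19,21,23,25,27,29,31): XOR of data positions = 1⊕1⊕0⊕1⊕0⊕1⊕0⊕1⊕0⊕0⊕1⊕1⊕1⊕0⊕1 = 1
p2 (pos 2,3,6,7,10,11,14,15,18,19,22,23,26,27,30,31): XOR of data positions = 1⊕0⊕0⊕0⊕0⊕0⊕0⊕0⊕0⊕1⊕1⊕1⊕1⊕0⊕1 = 0
p4 (pos 4,5,6,7,12,13,14,15,20,21,22,23,28,29,30,31): XOR of data positions = 1⊕0⊕0⊕0⊕1⊕0⊕0⊕1⊕0⊕1⊕1⊕0⊕0⊕0⊕1 = 0
p8 (pos 8,9,10,11,12,13,14,15,24,25,26,27,28,29,30,31): XOR of data positions = 1⊕0⊕0⊕0⊕1⊕0⊕0⊕1⊕1⊕1⊕1⊕0⊕0⊕0⊕1 = 1
p16 (pos 16,17,18,19,20,21,22,23,24,25,26,27,28,29,30,31): XOR of data positions = 1⊕0⊕0⊕1⊕0⊕1⊕1⊕1⊕1⊕1⊕1⊕0⊕0⊕0⊕1 = 1
Codeword: 1010100110001001100101111110001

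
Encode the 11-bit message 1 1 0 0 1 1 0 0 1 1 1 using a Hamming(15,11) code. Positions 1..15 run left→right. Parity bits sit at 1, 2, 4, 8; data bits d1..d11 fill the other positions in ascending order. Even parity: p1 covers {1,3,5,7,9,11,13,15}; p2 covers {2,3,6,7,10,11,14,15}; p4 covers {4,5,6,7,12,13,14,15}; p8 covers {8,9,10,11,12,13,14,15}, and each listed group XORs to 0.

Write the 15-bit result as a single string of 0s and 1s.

101010011100111

Place data at non-parity positions: p1 p2 1 p4 1 0 0 p8 1 1 0 0 1 1 1
p1 (pos 1,3,5,7,9,11,13,15): XOR of data positions = 1⊕1⊕0⊕1⊕0⊕1⊕1 = 1
p2 (pos 2,3,6,7,10,11,14,15): XOR of data positions = 1⊕0⊕0⊕1⊕0⊕1⊕1 = 0
p4 (pos 4,5,6,7,12,13,14,15): XOR of data positions = 1⊕0⊕0⊕0⊕1⊕1⊕1 = 0
p8 (pos 8,9,10,11,12,13,14,15): XOR of data positions = 1⊕1⊕0⊕0⊕1⊕1⊕1 = 1
Codeword: 101010011100111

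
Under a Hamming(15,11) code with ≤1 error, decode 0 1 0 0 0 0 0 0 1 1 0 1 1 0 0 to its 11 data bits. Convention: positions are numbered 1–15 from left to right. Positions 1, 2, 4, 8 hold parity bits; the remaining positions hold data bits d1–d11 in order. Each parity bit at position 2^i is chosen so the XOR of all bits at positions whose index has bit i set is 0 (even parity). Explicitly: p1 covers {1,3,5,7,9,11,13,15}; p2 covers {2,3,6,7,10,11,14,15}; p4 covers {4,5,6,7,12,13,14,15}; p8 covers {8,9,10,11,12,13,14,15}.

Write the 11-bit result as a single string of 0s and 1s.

00001101100

s1 (pos 1,3,5,7,9,11,13,15): 0⊕0⊕0⊕0⊕1⊕0⊕1⊕0 = 0
s2 (pos 2,3,6,7,10,11,14,15): 1⊕0⊕0⊕0⊕1⊕0⊕0⊕0 = 0
s4 (pos 4,5,6,7,12,13,14,15): 0⊕0⊕0⊕0⊕1⊕1⊕0⊕0 = 0
s8 (pos 8,9,10,11,12,13,14,15): 0⊕1⊕1⊕0⊕1⊕1⊕0⊕0 = 0
Syndrome s8…s1 = 0000 → no error.
Read data bits from positions 3,5,6,7,9,10,11,12,13,14,15: 00001101100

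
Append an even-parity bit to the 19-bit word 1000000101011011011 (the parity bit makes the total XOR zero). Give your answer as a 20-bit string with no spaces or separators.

XOR of the 19 data bits: 1⊕0⊕0⊕0⊕0⊕0⊕0⊕1⊕0⊕1⊕0⊕1⊕1⊕0⊕1⊕1⊕0⊕1⊕1 = 1
Parity bit = 1 (so all 20 bits XOR to 0).

10000001010110110111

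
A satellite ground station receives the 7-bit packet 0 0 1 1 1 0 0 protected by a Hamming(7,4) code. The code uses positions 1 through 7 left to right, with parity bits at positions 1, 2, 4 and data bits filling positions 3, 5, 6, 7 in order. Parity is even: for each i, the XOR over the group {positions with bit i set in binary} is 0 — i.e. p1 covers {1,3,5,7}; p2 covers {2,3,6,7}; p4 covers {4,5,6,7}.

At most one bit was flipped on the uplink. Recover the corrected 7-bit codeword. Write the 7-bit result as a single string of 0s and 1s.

0111100

s1 (pos 1,3,5,7): 0⊕1⊕1⊕0 = 0
s2 (pos 2,3,6,7): 0⊕1⊕0⊕0 = 1
s4 (pos 4,5,6,7): 1⊕1⊕0⊕0 = 0
Syndrome s4…s1 = 010 → error at position 2.
Flip position 2: 0011100 → 0111100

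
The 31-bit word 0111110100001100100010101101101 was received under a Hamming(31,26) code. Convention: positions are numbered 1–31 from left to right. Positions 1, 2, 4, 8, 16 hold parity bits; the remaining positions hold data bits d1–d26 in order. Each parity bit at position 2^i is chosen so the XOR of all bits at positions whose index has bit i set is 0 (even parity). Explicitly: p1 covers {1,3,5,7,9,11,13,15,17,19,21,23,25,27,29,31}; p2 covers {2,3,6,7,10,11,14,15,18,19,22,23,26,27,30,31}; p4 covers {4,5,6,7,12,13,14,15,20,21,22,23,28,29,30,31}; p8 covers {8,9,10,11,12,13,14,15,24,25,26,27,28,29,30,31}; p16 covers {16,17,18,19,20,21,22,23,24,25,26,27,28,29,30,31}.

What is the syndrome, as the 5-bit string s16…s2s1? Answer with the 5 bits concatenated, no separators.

s1 (pos 1,3,5,7,9,11,13,15,17,19,21,23,25,27,29,31): 0⊕1⊕1⊕0⊕0⊕0⊕1⊕0⊕1⊕0⊕1⊕1⊕1⊕0⊕1⊕1 = 1
s2 (pos 2,3,6,7,10,11,14,15,18,19,22,23,26,27,30,31): 1⊕1⊕1⊕0⊕0⊕0⊕1⊕0⊕0⊕0⊕0⊕1⊕1⊕0⊕0⊕1 = 1
s4 (pos 4,5,6,7,12,13,14,15,20,21,22,23,28,29,30,31): 1⊕1⊕1⊕0⊕0⊕1⊕1⊕0⊕0⊕1⊕0⊕1⊕1⊕1⊕0⊕1 = 0
s8 (pos 8,9,10,11,12,13,14,15,24,25,26,27,28,29,30,31): 1⊕0⊕0⊕0⊕0⊕1⊕1⊕0⊕0⊕1⊕1⊕0⊕1⊕1⊕0⊕1 = 0
s16 (pos 16,17,18,19,20,21,22,23,24,25,26,27,28,29,30,31): 0⊕1⊕0⊕0⊕0⊕1⊕0⊕1⊕0⊕1⊕1⊕0⊕1⊕1⊕0⊕1 = 0
Syndrome s16…s1 = 00011 → error at position 3.

00011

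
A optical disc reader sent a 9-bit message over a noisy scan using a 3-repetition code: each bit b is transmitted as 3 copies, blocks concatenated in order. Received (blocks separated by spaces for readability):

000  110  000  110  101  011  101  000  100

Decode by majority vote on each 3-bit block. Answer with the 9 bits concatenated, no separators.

010111100

Block 1 (000): 0 ones → 0
Block 2 (110): 2 ones → 1
Block 3 (000): 0 ones → 0
Block 4 (110): 2 ones → 1
Block 5 (101): 2 ones → 1
Block 6 (011): 2 ones → 1
Block 7 (101): 2 ones → 1
Block 8 (000): 0 ones → 0
Block 9 (100): 1 one → 0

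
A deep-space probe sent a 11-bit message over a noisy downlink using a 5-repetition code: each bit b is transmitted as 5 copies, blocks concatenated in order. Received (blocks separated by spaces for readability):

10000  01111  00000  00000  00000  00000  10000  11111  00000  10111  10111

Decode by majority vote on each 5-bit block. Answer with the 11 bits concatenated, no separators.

01000001011

Block 1 (10000): 1 one → 0
Block 2 (01111): 4 ones → 1
Block 3 (00000): 0 ones → 0
Block 4 (00000): 0 ones → 0
Block 5 (00000): 0 ones → 0
Block 6 (00000): 0 ones → 0
Block 7 (10000): 1 one → 0
Block 8 (11111): 5 ones → 1
Block 9 (00000): 0 ones → 0
Block 10 (10111): 4 ones → 1
Block 11 (10111): 4 ones → 1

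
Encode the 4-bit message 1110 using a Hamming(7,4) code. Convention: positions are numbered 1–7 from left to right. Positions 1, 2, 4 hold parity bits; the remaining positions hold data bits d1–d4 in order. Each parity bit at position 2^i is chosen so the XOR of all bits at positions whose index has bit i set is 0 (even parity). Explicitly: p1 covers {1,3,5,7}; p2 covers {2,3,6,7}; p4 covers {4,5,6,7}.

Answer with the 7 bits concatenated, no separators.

Place data at non-parity positions: p1 p2 1 p4 1 1 0
p1 (pos 1,3,5,7): XOR of data positions = 1⊕1⊕0 = 0
p2 (pos 2,3,6,7): XOR of data positions = 1⊕1⊕0 = 0
p4 (pos 4,5,6,7): XOR of data positions = 1⊕1⊕0 = 0
Codeword: 0010110

0010110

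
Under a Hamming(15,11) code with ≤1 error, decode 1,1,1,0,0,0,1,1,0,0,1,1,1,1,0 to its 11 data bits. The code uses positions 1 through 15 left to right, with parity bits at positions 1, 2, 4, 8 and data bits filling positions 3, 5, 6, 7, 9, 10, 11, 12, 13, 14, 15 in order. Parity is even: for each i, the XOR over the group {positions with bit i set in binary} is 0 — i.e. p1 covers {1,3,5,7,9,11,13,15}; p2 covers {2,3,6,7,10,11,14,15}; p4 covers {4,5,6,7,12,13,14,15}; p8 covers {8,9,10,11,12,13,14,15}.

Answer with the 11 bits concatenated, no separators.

10010001110

s1 (pos 1,3,5,7,9,11,13,15): 1⊕1⊕0⊕1⊕0⊕1⊕1⊕0 = 1
s2 (pos 2,3,6,7,10,11,14,15): 1⊕1⊕0⊕1⊕0⊕1⊕1⊕0 = 1
s4 (pos 4,5,6,7,12,13,14,15): 0⊕0⊕0⊕1⊕1⊕1⊕1⊕0 = 0
s8 (pos 8,9,10,11,12,13,14,15): 1⊕0⊕0⊕1⊕1⊕1⊕1⊕0 = 1
Syndrome s8…s1 = 1011 → error at position 11.
Flip position 11: 111000110011110 → 111000110001110
Read data bits from positions 3,5,6,7,9,10,11,12,13,14,15: 10010001110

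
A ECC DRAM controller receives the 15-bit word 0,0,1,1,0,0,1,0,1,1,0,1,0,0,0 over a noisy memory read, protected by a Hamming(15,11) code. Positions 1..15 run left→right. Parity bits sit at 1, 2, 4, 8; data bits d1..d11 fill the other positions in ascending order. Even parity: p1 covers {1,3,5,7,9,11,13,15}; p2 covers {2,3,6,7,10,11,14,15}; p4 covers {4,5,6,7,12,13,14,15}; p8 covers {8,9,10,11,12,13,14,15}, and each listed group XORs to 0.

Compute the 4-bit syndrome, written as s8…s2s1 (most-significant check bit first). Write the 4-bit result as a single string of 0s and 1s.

s1 (pos 1,3,5,7,9,11,13,15): 0⊕1⊕0⊕1⊕1⊕0⊕0⊕0 = 1
s2 (pos 2,3,6,7,10,11,14,15): 0⊕1⊕0⊕1⊕1⊕0⊕0⊕0 = 1
s4 (pos 4,5,6,7,12,13,14,15): 1⊕0⊕0⊕1⊕1⊕0⊕0⊕0 = 1
s8 (pos 8,9,10,11,12,13,14,15): 0⊕1⊕1⊕0⊕1⊕0⊕0⊕0 = 1
Syndrome s8…s1 = 1111 → error at position 15.

1111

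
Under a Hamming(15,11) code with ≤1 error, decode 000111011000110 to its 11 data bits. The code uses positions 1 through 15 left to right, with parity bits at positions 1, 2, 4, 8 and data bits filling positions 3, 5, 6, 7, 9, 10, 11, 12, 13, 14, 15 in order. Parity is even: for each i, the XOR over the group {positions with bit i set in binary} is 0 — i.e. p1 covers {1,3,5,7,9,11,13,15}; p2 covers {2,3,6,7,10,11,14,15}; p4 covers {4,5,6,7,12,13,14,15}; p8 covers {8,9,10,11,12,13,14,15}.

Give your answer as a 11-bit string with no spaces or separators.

s1 (pos 1,3,5,7,9,11,13,15): 0⊕0⊕1⊕0⊕1⊕0⊕1⊕0 = 1
s2 (pos 2,3,6,7,10,11,14,15): 0⊕0⊕1⊕0⊕0⊕0⊕1⊕0 = 0
s4 (pos 4,5,6,7,12,13,14,15): 1⊕1⊕1⊕0⊕0⊕1⊕1⊕0 = 1
s8 (pos 8,9,10,11,12,13,14,15): 1⊕1⊕0⊕0⊕0⊕1⊕1⊕0 = 0
Syndrome s8…s1 = 0101 → error at position 5.
Flip position 5: 000111011000110 → 000101011000110
Read data bits from positions 3,5,6,7,9,10,11,12,13,14,15: 00101000110

00101000110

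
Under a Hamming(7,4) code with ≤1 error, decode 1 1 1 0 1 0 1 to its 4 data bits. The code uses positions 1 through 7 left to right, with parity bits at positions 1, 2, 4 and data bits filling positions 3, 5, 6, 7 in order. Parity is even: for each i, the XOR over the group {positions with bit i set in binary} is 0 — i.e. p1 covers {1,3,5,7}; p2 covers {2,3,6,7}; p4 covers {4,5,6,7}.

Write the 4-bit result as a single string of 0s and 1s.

1101

s1 (pos 1,3,5,7): 1⊕1⊕1⊕1 = 0
s2 (pos 2,3,6,7): 1⊕1⊕0⊕1 = 1
s4 (pos 4,5,6,7): 0⊕1⊕0⊕1 = 0
Syndrome s4…s1 = 010 → error at position 2.
Flip position 2: 1110101 → 1010101
Read data bits from positions 3,5,6,7: 1101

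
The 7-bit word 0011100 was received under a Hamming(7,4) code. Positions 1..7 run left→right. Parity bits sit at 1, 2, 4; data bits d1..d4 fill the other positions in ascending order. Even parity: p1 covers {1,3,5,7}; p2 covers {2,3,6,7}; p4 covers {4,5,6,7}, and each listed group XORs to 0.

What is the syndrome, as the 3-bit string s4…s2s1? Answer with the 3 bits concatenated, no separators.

010

s1 (pos 1,3,5,7): 0⊕1⊕1⊕0 = 0
s2 (pos 2,3,6,7): 0⊕1⊕0⊕0 = 1
s4 (pos 4,5,6,7): 1⊕1⊕0⊕0 = 0
Syndrome s4…s1 = 010 → error at position 2.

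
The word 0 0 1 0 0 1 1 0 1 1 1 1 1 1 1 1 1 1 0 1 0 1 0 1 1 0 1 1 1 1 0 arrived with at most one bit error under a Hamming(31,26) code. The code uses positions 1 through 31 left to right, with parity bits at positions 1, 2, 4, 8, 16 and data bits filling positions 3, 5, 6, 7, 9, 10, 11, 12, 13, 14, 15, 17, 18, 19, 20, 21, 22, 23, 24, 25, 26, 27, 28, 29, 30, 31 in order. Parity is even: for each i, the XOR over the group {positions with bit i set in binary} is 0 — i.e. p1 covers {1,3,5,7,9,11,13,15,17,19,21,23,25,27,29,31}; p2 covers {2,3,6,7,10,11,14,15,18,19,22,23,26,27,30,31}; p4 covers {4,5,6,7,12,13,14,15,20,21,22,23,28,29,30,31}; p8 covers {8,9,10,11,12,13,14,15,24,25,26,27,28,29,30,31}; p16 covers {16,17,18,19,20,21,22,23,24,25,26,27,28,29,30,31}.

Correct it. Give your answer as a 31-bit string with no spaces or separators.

s1 (pos 1,3,5,7,9,11,13,15,17,19,21,23,25,27,29,31): 0⊕1⊕0⊕1⊕1⊕1⊕1⊕1⊕1⊕0⊕0⊕0⊕1⊕1⊕1⊕0 = 0
s2 (pos 2,3,6,7,10,11,14,15,18,19,22,23,26,27,30,31): 0⊕1⊕1⊕1⊕1⊕1⊕1⊕1⊕1⊕0⊕1⊕0⊕0⊕1⊕1⊕0 = 1
s4 (pos 4,5,6,7,12,13,14,15,20,21,22,23,28,29,30,31): 0⊕0⊕1⊕1⊕1⊕1⊕1⊕1⊕1⊕0⊕1⊕0⊕1⊕1⊕1⊕0 = 1
s8 (pos 8,9,10,11,12,13,14,15,24,25,26,27,28,29,30,31): 0⊕1⊕1⊕1⊕1⊕1⊕1⊕1⊕1⊕1⊕0⊕1⊕1⊕1⊕1⊕0 = 1
s16 (pos 16,17,18,19,20,21,22,23,24,25,26,27,28,29,30,31): 1⊕1⊕1⊕0⊕1⊕0⊕1⊕0⊕1⊕1⊕0⊕1⊕1⊕1⊕1⊕0 = 1
Syndrome s16…s1 = 11110 → error at position 30.
Flip position 30: 0010011011111111110101011011110 → 0010011011111111110101011011100

0010011011111111110101011011100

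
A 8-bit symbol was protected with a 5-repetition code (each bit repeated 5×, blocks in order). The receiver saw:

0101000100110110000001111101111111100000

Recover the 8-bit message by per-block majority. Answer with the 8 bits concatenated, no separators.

Block 1 (01010): 2 ones → 0
Block 2 (00100): 1 one → 0
Block 3 (11011): 4 ones → 1
Block 4 (00000): 0 ones → 0
Block 5 (01111): 4 ones → 1
Block 6 (10111): 4 ones → 1
Block 7 (11111): 5 ones → 1
Block 8 (00000): 0 ones → 0

00101110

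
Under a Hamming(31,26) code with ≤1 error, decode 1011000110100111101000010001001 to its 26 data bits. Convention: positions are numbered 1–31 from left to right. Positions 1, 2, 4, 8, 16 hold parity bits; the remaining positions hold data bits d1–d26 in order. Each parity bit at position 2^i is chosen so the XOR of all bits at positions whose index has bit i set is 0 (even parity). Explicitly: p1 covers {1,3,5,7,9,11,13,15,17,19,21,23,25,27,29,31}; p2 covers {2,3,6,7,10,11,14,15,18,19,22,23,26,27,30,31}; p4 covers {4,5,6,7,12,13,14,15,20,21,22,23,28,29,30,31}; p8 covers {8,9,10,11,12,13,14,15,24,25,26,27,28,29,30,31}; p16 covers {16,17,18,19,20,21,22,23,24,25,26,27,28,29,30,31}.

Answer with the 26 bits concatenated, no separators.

10001010011101000010001001

s1 (pos 1,3,5,7,9,11,13,15,17,19,21,23,25,27,29,31): 1⊕1⊕0⊕0⊕1⊕1⊕0⊕1⊕1⊕1⊕0⊕0⊕0⊕0⊕0⊕1 = 0
s2 (pos 2,3,6,7,10,11,14,15,18,19,22,23,26,27,30,31): 0⊕1⊕0⊕0⊕0⊕1⊕1⊕1⊕0⊕1⊕0⊕0⊕0⊕0⊕0⊕1 = 0
s4 (pos 4,5,6,7,12,13,14,15,20,21,22,23,28,29,30,31): 1⊕0⊕0⊕0⊕0⊕0⊕1⊕1⊕0⊕0⊕0⊕0⊕1⊕0⊕0⊕1 = 1
s8 (pos 8,9,10,11,12,13,14,15,24,25,26,27,28,29,30,31): 1⊕1⊕0⊕1⊕0⊕0⊕1⊕1⊕1⊕0⊕0⊕0⊕1⊕0⊕0⊕1 = 0
s16 (pos 16,17,18,19,20,21,22,23,24,25,26,27,28,29,30,31): 1⊕1⊕0⊕1⊕0⊕0⊕0⊕0⊕1⊕0⊕0⊕0⊕1⊕0⊕0⊕1 = 0
Syndrome s16…s1 = 00100 → error at position 4.
Flip position 4: 1011000110100111101000010001001 → 1010000110100111101000010001001
Read data bits from positions 3,5,6,7,9,10,11,12,13,14,15,17,18,19,20,21,22,23,24,25,26,27,28,29,30,31: 10001010011101000010001001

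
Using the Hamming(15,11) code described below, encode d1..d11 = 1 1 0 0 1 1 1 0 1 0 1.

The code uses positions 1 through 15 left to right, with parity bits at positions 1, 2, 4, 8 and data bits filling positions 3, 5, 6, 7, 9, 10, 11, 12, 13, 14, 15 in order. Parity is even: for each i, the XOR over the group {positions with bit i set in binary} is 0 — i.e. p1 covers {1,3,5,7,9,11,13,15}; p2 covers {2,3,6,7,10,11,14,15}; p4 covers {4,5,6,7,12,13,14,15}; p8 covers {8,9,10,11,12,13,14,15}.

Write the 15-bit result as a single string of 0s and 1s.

001110011110101

Place data at non-parity positions: p1 p2 1 p4 1 0 0 p8 1 1 1 0 1 0 1
p1 (pos 1,3,5,7,9,11,13,15): XOR of data positions = 1⊕1⊕0⊕1⊕1⊕1⊕1 = 0
p2 (pos 2,3,6,7,10,11,14,15): XOR of data positions = 1⊕0⊕0⊕1⊕1⊕0⊕1 = 0
p4 (pos 4,5,6,7,12,13,14,15): XOR of data positions = 1⊕0⊕0⊕0⊕1⊕0⊕1 = 1
p8 (pos 8,9,10,11,12,13,14,15): XOR of data positions = 1⊕1⊕1⊕0⊕1⊕0⊕1 = 1
Codeword: 001110011110101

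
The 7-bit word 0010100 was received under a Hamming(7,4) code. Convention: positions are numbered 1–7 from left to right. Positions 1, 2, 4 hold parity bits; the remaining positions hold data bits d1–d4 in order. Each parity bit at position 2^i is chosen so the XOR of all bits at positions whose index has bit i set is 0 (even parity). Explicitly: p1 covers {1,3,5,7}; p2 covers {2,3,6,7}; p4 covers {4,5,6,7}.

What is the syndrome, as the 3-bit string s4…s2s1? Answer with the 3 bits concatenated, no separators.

110

s1 (pos 1,3,5,7): 0⊕1⊕1⊕0 = 0
s2 (pos 2,3,6,7): 0⊕1⊕0⊕0 = 1
s4 (pos 4,5,6,7): 0⊕1⊕0⊕0 = 1
Syndrome s4…s1 = 110 → error at position 6.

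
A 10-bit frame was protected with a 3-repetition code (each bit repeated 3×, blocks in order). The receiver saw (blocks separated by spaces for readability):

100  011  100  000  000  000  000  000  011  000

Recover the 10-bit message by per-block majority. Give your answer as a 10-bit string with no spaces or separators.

Block 1 (100): 1 one → 0
Block 2 (011): 2 ones → 1
Block 3 (100): 1 one → 0
Block 4 (000): 0 ones → 0
Block 5 (000): 0 ones → 0
Block 6 (000): 0 ones → 0
Block 7 (000): 0 ones → 0
Block 8 (000): 0 ones → 0
Block 9 (011): 2 ones → 1
Block 10 (000): 0 ones → 0

0100000010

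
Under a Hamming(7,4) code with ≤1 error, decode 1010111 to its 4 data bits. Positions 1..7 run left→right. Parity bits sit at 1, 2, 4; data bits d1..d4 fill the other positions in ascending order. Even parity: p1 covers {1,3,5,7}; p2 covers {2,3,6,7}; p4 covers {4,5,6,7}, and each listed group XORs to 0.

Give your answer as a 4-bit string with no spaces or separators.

1101

s1 (pos 1,3,5,7): 1⊕1⊕1⊕1 = 0
s2 (pos 2,3,6,7): 0⊕1⊕1⊕1 = 1
s4 (pos 4,5,6,7): 0⊕1⊕1⊕1 = 1
Syndrome s4…s1 = 110 → error at position 6.
Flip position 6: 1010111 → 1010101
Read data bits from positions 3,5,6,7: 1101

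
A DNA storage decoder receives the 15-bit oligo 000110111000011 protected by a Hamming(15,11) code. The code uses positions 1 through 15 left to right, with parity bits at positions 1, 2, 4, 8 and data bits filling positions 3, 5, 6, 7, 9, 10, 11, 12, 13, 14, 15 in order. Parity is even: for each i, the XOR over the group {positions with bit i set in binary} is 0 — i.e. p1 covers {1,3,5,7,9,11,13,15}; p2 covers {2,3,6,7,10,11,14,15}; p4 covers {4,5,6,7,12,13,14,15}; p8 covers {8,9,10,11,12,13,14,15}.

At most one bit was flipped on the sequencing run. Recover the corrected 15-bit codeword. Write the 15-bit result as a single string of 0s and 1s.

s1 (pos 1,3,5,7,9,11,13,15): 0⊕0⊕1⊕1⊕1⊕0⊕0⊕1 = 0
s2 (pos 2,3,6,7,10,11,14,15): 0⊕0⊕0⊕1⊕0⊕0⊕1⊕1 = 1
s4 (pos 4,5,6,7,12,13,14,15): 1⊕1⊕0⊕1⊕0⊕0⊕1⊕1 = 1
s8 (pos 8,9,10,11,12,13,14,15): 1⊕1⊕0⊕0⊕0⊕0⊕1⊕1 = 0
Syndrome s8…s1 = 0110 → error at position 6.
Flip position 6: 000110111000011 → 000111111000011

000111111000011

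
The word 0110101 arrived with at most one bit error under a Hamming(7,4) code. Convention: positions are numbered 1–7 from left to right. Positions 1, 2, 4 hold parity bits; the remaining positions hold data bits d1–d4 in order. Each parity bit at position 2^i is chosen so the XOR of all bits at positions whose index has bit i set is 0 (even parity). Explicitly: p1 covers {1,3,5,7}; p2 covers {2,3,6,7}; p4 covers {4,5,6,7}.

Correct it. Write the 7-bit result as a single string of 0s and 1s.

0100101

s1 (pos 1,3,5,7): 0⊕1⊕1⊕1 = 1
s2 (pos 2,3,6,7): 1⊕1⊕0⊕1 = 1
s4 (pos 4,5,6,7): 0⊕1⊕0⊕1 = 0
Syndrome s4…s1 = 011 → error at position 3.
Flip position 3: 0110101 → 0100101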